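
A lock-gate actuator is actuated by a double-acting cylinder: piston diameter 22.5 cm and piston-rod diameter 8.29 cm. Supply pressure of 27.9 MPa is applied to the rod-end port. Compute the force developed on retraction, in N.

Rod-side annular area A_ann = π/4 × (22.5² − 8.29²) = 343.6 cm^2
On retraction the pressure acts on the annular area (bore minus rod).
F = P × A_ann

F ≈ 9.59e5 N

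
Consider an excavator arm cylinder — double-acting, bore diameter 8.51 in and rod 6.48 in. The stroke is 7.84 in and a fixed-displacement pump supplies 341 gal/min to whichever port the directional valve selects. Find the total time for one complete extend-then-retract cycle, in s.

Cap-side area A_cap = π/4 × (8.51 in)² = 56.88 in^2
Rod-side annular area A_ann = π/4 × (8.51² − 6.48²) = 23.90 in^2
t_ext = A_cap·L/Q = 0.3397 s
t_ret = A_ann·L/Q = 0.1427 s
t_cycle = t_ext + t_ret

t ≈ 0.482 s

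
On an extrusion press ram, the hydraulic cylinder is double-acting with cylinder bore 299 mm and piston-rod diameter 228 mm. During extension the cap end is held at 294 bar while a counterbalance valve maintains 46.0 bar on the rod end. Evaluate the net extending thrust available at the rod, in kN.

F ≈ 1930 kN

Cap-side area A_cap = π/4 × (299 mm)² = 70220 mm^2
Rod-side annular area A_ann = π/4 × (299² − 228²) = 29390 mm^2
Net thrust = P_cap·A_cap − P_rod·A_ann = 2064 kN − 135.2 kN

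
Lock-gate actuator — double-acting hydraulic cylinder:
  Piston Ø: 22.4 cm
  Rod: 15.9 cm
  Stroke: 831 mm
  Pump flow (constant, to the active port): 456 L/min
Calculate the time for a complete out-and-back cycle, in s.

Cap-side area A_cap = π/4 × (22.4 cm)² = 394.1 cm^2
Rod-side annular area A_ann = π/4 × (22.4² − 15.9²) = 195.5 cm^2
t_ext = A_cap·L/Q = 4.309 s
t_ret = A_ann·L/Q = 2.138 s
t_cycle = t_ext + t_ret

t ≈ 6.45 s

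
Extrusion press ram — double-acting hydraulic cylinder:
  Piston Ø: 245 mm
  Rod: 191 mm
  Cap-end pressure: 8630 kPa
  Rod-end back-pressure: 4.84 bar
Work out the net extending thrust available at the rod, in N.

Cap-side area A_cap = π/4 × (245 mm)² = 47140 mm^2
Rod-side annular area A_ann = π/4 × (245² − 191²) = 18490 mm^2
Net thrust = P_cap·A_cap − P_rod·A_ann = 4.068e5 N − 8950 N

F ≈ 3.98e5 N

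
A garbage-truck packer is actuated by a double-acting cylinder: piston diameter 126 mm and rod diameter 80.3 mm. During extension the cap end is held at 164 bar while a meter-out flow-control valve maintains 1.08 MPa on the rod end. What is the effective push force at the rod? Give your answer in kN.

Cap-side area A_cap = π/4 × (126 mm)² = 12470 mm^2
Rod-side annular area A_ann = π/4 × (126² − 80.3²) = 7405 mm^2
Net thrust = P_cap·A_cap − P_rod·A_ann = 204.5 kN − 7.997 kN

F ≈ 196 kN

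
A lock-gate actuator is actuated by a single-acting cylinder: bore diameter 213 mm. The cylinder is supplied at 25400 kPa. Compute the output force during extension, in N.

Cap-side area A_cap = π/4 × (213 mm)² = 35630 mm^2
F = P × A_cap = 25400 kPa × A_cap

F ≈ 9.05e5 N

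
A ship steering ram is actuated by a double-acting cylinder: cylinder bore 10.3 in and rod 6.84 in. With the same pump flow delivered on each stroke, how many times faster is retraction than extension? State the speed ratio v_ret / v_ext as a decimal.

v_ret/v_ext ≈ 1.79

Cap-side area A_cap = π/4 × (10.3 in)² = 83.32 in^2
Rod-side annular area A_ann = π/4 × (10.3² − 6.84²) = 46.58 in^2
For equal Q, v ∝ 1/A, so v_ret/v_ext = A_cap/A_ann.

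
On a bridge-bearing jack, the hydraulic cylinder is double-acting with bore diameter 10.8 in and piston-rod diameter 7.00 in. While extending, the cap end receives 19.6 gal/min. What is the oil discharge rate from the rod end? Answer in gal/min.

Q_out ≈ 11.4 gal/min

Cap-side area A_cap = π/4 × (10.8 in)² = 91.61 in^2
Rod-side annular area A_ann = π/4 × (10.8² − 7.00²) = 53.12 in^2
Piston speed v = Q_in/A_cap; rod-end outflow Q_out = v × A_ann = Q_in × A_ann/A_cap.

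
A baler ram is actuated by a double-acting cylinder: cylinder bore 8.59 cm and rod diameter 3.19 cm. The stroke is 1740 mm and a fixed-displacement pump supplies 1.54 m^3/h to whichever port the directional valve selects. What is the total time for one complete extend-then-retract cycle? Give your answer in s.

Cap-side area A_cap = π/4 × (8.59 cm)² = 57.95 cm^2
Rod-side annular area A_ann = π/4 × (8.59² − 3.19²) = 49.96 cm^2
t_ext = A_cap·L/Q = 23.57 s
t_ret = A_ann·L/Q = 20.32 s
t_cycle = t_ext + t_ret

t ≈ 43.9 s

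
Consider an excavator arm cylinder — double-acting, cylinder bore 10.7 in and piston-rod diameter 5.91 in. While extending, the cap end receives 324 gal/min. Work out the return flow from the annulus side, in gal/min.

Cap-side area A_cap = π/4 × (10.7 in)² = 89.92 in^2
Rod-side annular area A_ann = π/4 × (10.7² − 5.91²) = 62.49 in^2
Piston speed v = Q_in/A_cap; rod-end outflow Q_out = v × A_ann = Q_in × A_ann/A_cap.

Q_out ≈ 225 gal/min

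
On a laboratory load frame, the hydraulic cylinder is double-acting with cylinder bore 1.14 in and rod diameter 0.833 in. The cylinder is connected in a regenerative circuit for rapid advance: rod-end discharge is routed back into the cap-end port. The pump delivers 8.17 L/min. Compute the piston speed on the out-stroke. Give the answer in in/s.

In regeneration the rod-end outflow joins the pump flow into the cap end, so the net volume the pump must supply per unit advance equals the rod cross-section area.
Rod cross-section A_rod = π/4 × (0.833 in)² = 0.5450 in^2
v = Q_pump / A_rod

v ≈ 15.2 in/s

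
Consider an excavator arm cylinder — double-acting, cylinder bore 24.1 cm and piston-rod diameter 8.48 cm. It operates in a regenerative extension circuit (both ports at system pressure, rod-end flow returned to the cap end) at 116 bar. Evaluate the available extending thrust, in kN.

F ≈ 65.5 kN

With equal pressure on both faces, forces on the annular region cancel; the net push is pressure × rod cross-section.
Rod cross-section A_rod = π/4 × (8.48 cm)² = 56.48 cm^2
F = P × A_rod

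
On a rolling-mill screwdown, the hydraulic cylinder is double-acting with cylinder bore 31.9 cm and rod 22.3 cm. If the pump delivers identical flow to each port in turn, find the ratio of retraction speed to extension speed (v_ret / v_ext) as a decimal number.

Cap-side area A_cap = π/4 × (31.9 cm)² = 799.2 cm^2
Rod-side annular area A_ann = π/4 × (31.9² − 22.3²) = 408.7 cm^2
For equal Q, v ∝ 1/A, so v_ret/v_ext = A_cap/A_ann.

v_ret/v_ext ≈ 1.96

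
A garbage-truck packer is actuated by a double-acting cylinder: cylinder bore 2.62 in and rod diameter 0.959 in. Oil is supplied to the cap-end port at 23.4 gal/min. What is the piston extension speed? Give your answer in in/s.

v ≈ 16.7 in/s

Cap-side area A_cap = π/4 × (2.62 in)² = 5.391 in^2
v = Q / A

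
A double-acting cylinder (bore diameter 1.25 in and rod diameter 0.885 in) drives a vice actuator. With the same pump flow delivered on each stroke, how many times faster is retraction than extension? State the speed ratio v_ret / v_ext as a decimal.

v_ret/v_ext ≈ 2.01

Cap-side area A_cap = π/4 × (1.25 in)² = 1.227 in^2
Rod-side annular area A_ann = π/4 × (1.25² − 0.885²) = 0.6120 in^2
For equal Q, v ∝ 1/A, so v_ret/v_ext = A_cap/A_ann.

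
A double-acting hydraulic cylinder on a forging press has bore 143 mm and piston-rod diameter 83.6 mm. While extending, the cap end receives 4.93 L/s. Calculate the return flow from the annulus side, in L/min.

Cap-side area A_cap = π/4 × (143 mm)² = 16060 mm^2
Rod-side annular area A_ann = π/4 × (143² − 83.6²) = 10570 mm^2
Piston speed v = Q_in/A_cap; rod-end outflow Q_out = v × A_ann = Q_in × A_ann/A_cap.

Q_out ≈ 195 L/min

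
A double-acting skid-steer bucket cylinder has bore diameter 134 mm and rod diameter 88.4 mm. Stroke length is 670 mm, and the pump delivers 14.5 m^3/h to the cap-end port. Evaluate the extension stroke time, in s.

Cap-side area A_cap = π/4 × (134 mm)² = 14100 mm^2
Swept volume V = A × L; t = V / Q = A·L / Q

t ≈ 2.35 s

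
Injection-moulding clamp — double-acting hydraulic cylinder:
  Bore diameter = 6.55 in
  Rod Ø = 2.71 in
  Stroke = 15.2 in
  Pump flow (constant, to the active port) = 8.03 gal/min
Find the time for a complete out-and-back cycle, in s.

t ≈ 30.3 s

Cap-side area A_cap = π/4 × (6.55 in)² = 33.70 in^2
Rod-side annular area A_ann = π/4 × (6.55² − 2.71²) = 27.93 in^2
t_ext = A_cap·L/Q = 16.57 s
t_ret = A_ann·L/Q = 13.73 s
t_cycle = t_ext + t_ret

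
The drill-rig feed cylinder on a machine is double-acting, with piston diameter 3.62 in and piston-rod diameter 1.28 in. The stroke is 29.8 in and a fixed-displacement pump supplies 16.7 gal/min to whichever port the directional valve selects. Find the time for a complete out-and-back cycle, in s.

Cap-side area A_cap = π/4 × (3.62 in)² = 10.29 in^2
Rod-side annular area A_ann = π/4 × (3.62² − 1.28²) = 9.005 in^2
t_ext = A_cap·L/Q = 4.770 s
t_ret = A_ann·L/Q = 4.174 s
t_cycle = t_ext + t_ret

t ≈ 8.94 s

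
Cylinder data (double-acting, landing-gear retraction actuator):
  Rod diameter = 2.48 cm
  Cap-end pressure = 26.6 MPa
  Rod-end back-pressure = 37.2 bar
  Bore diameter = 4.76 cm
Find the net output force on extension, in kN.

F ≈ 42.5 kN

Cap-side area A_cap = π/4 × (4.76 cm)² = 17.80 cm^2
Rod-side annular area A_ann = π/4 × (4.76² − 2.48²) = 12.96 cm^2
Net thrust = P_cap·A_cap − P_rod·A_ann = 47.34 kN − 4.823 kN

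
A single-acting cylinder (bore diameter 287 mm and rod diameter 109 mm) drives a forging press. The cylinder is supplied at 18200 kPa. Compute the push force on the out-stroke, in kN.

F ≈ 1180 kN

Cap-side area A_cap = π/4 × (287 mm)² = 64690 mm^2
F = P × A_cap = 18200 kPa × A_cap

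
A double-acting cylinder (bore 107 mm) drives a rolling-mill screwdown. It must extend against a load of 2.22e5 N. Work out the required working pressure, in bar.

P ≈ 247 bar

Cap-side area A_cap = π/4 × (107 mm)² = 8992 mm^2
P = F / A = 2.22e5 N / A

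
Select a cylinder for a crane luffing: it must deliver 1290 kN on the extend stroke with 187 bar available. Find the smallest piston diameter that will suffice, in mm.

D ≈ 296 mm

Extension force acts on the full piston face: F = P × (π/4)D².
D = √(4F / (πP)) = √(4 × 1290 kN / (π × 187 bar))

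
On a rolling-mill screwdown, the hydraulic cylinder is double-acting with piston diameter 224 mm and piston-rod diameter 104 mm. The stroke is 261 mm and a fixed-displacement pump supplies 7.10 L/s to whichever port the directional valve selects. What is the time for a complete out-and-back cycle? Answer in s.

Cap-side area A_cap = π/4 × (224 mm)² = 39410 mm^2
Rod-side annular area A_ann = π/4 × (224² − 104²) = 30910 mm^2
t_ext = A_cap·L/Q = 1.449 s
t_ret = A_ann·L/Q = 1.136 s
t_cycle = t_ext + t_ret

t ≈ 2.59 s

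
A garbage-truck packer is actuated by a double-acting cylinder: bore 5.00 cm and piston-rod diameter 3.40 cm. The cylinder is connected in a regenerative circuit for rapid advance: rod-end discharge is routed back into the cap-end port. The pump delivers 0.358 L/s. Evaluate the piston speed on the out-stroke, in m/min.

v ≈ 23.7 m/min

In regeneration the rod-end outflow joins the pump flow into the cap end, so the net volume the pump must supply per unit advance equals the rod cross-section area.
Rod cross-section A_rod = π/4 × (3.40 cm)² = 9.079 cm^2
v = Q_pump / A_rod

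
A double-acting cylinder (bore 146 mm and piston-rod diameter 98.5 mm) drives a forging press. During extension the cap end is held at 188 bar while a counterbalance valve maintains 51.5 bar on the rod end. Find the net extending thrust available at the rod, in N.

Cap-side area A_cap = π/4 × (146 mm)² = 16740 mm^2
Rod-side annular area A_ann = π/4 × (146² − 98.5²) = 9121 mm^2
Net thrust = P_cap·A_cap − P_rod·A_ann = 3.147e5 N − 46980 N

F ≈ 2.68e5 N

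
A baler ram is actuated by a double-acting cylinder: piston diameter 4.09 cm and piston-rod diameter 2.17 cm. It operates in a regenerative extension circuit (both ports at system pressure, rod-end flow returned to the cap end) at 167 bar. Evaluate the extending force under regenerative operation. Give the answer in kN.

F ≈ 6.18 kN

With equal pressure on both faces, forces on the annular region cancel; the net push is pressure × rod cross-section.
Rod cross-section A_rod = π/4 × (2.17 cm)² = 3.698 cm^2
F = P × A_rod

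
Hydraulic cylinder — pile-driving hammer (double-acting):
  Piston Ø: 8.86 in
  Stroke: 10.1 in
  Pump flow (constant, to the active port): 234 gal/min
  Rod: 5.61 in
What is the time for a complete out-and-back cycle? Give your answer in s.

Cap-side area A_cap = π/4 × (8.86 in)² = 61.65 in^2
Rod-side annular area A_ann = π/4 × (8.86² − 5.61²) = 36.94 in^2
t_ext = A_cap·L/Q = 0.6912 s
t_ret = A_ann·L/Q = 0.4141 s
t_cycle = t_ext + t_ret

t ≈ 1.11 s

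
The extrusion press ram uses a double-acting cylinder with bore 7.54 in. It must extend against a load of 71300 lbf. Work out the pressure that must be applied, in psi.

Cap-side area A_cap = π/4 × (7.54 in)² = 44.65 in^2
P = F / A = 71300 lbf / A

P ≈ 1600 psi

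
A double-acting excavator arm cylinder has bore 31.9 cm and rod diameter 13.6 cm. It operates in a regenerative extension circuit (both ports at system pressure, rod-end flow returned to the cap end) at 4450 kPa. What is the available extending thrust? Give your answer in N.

F ≈ 64600 N

With equal pressure on both faces, forces on the annular region cancel; the net push is pressure × rod cross-section.
Rod cross-section A_rod = π/4 × (13.6 cm)² = 145.3 cm^2
F = P × A_rod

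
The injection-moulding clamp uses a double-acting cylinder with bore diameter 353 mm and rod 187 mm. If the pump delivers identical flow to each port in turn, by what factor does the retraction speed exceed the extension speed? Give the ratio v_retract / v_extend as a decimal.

Cap-side area A_cap = π/4 × (353 mm)² = 97870 mm^2
Rod-side annular area A_ann = π/4 × (353² − 187²) = 70400 mm^2
For equal Q, v ∝ 1/A, so v_ret/v_ext = A_cap/A_ann.

v_ret/v_ext ≈ 1.39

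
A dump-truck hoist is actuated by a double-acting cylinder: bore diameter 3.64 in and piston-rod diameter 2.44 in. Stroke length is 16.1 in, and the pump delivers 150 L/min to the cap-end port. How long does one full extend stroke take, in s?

t ≈ 1.10 s

Cap-side area A_cap = π/4 × (3.64 in)² = 10.41 in^2
Swept volume V = A × L; t = V / Q = A·L / Q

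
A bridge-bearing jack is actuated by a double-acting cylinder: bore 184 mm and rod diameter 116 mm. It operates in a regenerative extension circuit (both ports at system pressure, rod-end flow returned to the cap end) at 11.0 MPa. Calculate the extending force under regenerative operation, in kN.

With equal pressure on both faces, forces on the annular region cancel; the net push is pressure × rod cross-section.
Rod cross-section A_rod = π/4 × (116 mm)² = 10570 mm^2
F = P × A_rod

F ≈ 116 kN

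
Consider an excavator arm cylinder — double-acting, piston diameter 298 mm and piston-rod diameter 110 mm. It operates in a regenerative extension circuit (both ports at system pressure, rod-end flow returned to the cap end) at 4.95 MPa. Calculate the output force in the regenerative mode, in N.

With equal pressure on both faces, forces on the annular region cancel; the net push is pressure × rod cross-section.
Rod cross-section A_rod = π/4 × (110 mm)² = 9503 mm^2
F = P × A_rod

F ≈ 47000 N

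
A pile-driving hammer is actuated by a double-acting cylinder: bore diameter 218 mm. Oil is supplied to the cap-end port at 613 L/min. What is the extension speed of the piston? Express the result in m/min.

Cap-side area A_cap = π/4 × (218 mm)² = 37330 mm^2
v = Q / A

v ≈ 16.4 m/min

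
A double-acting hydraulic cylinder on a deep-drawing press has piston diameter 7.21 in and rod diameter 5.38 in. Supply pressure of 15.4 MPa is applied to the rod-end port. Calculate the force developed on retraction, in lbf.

F ≈ 40400 lbf

Rod-side annular area A_ann = π/4 × (7.21² − 5.38²) = 18.10 in^2
On retraction the pressure acts on the annular area (bore minus rod).
F = P × A_ann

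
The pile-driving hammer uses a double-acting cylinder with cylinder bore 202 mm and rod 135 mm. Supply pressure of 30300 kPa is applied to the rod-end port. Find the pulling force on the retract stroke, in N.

F ≈ 5.37e5 N

Rod-side annular area A_ann = π/4 × (202² − 135²) = 17730 mm^2
On retraction the pressure acts on the annular area (bore minus rod).
F = P × A_ann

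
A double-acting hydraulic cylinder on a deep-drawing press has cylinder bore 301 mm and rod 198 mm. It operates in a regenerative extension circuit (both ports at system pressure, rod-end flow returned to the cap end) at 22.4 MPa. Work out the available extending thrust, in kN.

F ≈ 690 kN

With equal pressure on both faces, forces on the annular region cancel; the net push is pressure × rod cross-section.
Rod cross-section A_rod = π/4 × (198 mm)² = 30790 mm^2
F = P × A_rod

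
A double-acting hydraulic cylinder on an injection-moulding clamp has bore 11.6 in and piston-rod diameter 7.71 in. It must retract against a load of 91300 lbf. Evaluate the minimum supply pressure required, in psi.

P ≈ 1550 psi

Rod-side annular area A_ann = π/4 × (11.6² − 7.71²) = 59.00 in^2
Retraction: pressure acts on the annular area.
P = F / A = 91300 lbf / A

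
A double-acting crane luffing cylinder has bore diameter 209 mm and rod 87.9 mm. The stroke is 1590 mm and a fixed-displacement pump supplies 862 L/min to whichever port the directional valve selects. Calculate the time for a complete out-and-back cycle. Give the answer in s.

t ≈ 6.92 s

Cap-side area A_cap = π/4 × (209 mm)² = 34310 mm^2
Rod-side annular area A_ann = π/4 × (209² − 87.9²) = 28240 mm^2
t_ext = A_cap·L/Q = 3.797 s
t_ret = A_ann·L/Q = 3.125 s
t_cycle = t_ext + t_ret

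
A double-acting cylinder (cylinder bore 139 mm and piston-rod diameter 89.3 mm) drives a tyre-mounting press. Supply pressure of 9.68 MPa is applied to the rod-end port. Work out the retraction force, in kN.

Rod-side annular area A_ann = π/4 × (139² − 89.3²) = 8912 mm^2
On retraction the pressure acts on the annular area (bore minus rod).
F = P × A_ann

F ≈ 86.3 kN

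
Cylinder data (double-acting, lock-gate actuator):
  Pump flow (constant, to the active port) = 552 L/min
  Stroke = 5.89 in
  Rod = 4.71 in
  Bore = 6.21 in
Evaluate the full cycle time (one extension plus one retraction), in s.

t ≈ 0.453 s

Cap-side area A_cap = π/4 × (6.21 in)² = 30.29 in^2
Rod-side annular area A_ann = π/4 × (6.21² − 4.71²) = 12.86 in^2
t_ext = A_cap·L/Q = 0.3178 s
t_ret = A_ann·L/Q = 0.1350 s
t_cycle = t_ext + t_ret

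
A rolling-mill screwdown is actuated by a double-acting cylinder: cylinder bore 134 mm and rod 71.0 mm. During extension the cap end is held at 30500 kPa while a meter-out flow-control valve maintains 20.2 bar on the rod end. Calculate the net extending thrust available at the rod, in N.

F ≈ 4.10e5 N

Cap-side area A_cap = π/4 × (134 mm)² = 14100 mm^2
Rod-side annular area A_ann = π/4 × (134² − 71.0²) = 10140 mm^2
Net thrust = P_cap·A_cap − P_rod·A_ann = 4.301e5 N − 20490 N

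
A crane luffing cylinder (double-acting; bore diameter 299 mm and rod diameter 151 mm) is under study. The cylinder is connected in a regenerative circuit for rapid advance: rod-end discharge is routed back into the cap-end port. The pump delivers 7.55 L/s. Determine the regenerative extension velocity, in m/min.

v ≈ 25.3 m/min

In regeneration the rod-end outflow joins the pump flow into the cap end, so the net volume the pump must supply per unit advance equals the rod cross-section area.
Rod cross-section A_rod = π/4 × (151 mm)² = 17910 mm^2
v = Q_pump / A_rod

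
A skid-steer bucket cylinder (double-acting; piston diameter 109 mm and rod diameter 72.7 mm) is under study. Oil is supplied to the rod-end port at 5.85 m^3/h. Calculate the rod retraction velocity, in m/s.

Rod-side annular area A_ann = π/4 × (109² − 72.7²) = 5180 mm^2
Flow into the rod-end port fills the annular volume.
v = Q / A

v ≈ 0.314 m/s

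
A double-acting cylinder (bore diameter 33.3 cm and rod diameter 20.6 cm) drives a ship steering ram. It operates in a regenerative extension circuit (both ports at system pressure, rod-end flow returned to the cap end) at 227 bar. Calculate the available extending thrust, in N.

F ≈ 7.57e5 N

With equal pressure on both faces, forces on the annular region cancel; the net push is pressure × rod cross-section.
Rod cross-section A_rod = π/4 × (20.6 cm)² = 333.3 cm^2
F = P × A_rod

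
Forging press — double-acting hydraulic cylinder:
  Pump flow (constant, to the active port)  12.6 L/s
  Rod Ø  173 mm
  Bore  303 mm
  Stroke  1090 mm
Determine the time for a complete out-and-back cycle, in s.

Cap-side area A_cap = π/4 × (303 mm)² = 72110 mm^2
Rod-side annular area A_ann = π/4 × (303² − 173²) = 48600 mm^2
t_ext = A_cap·L/Q = 6.238 s
t_ret = A_ann·L/Q = 4.204 s
t_cycle = t_ext + t_ret

t ≈ 10.4 s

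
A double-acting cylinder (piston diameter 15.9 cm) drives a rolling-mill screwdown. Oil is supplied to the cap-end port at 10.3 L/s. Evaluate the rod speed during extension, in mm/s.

Cap-side area A_cap = π/4 × (15.9 cm)² = 198.6 cm^2
v = Q / A

v ≈ 519 mm/s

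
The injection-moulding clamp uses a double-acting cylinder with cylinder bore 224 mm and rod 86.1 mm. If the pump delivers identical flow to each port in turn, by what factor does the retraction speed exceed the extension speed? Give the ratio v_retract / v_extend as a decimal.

Cap-side area A_cap = π/4 × (224 mm)² = 39410 mm^2
Rod-side annular area A_ann = π/4 × (224² − 86.1²) = 33590 mm^2
For equal Q, v ∝ 1/A, so v_ret/v_ext = A_cap/A_ann.

v_ret/v_ext ≈ 1.17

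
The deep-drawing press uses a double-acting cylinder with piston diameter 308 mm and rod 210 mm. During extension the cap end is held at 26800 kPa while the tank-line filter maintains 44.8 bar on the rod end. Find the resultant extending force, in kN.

Cap-side area A_cap = π/4 × (308 mm)² = 74510 mm^2
Rod-side annular area A_ann = π/4 × (308² − 210²) = 39870 mm^2
Net thrust = P_cap·A_cap − P_rod·A_ann = 1997 kN − 178.6 kN

F ≈ 1820 kN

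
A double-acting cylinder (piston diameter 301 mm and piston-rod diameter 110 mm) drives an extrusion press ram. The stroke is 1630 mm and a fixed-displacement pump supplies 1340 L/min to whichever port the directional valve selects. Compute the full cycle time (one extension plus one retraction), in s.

Cap-side area A_cap = π/4 × (301 mm)² = 71160 mm^2
Rod-side annular area A_ann = π/4 × (301² − 110²) = 61650 mm^2
t_ext = A_cap·L/Q = 5.193 s
t_ret = A_ann·L/Q = 4.500 s
t_cycle = t_ext + t_ret

t ≈ 9.69 s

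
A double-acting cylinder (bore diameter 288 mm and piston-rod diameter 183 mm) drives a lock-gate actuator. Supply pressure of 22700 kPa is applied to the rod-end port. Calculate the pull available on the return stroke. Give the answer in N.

Rod-side annular area A_ann = π/4 × (288² − 183²) = 38840 mm^2
On retraction the pressure acts on the annular area (bore minus rod).
F = P × A_ann

F ≈ 8.82e5 N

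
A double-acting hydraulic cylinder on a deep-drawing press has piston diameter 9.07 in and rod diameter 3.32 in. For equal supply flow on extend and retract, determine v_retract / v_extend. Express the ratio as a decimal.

v_ret/v_ext ≈ 1.15

Cap-side area A_cap = π/4 × (9.07 in)² = 64.61 in^2
Rod-side annular area A_ann = π/4 × (9.07² − 3.32²) = 55.95 in^2
For equal Q, v ∝ 1/A, so v_ret/v_ext = A_cap/A_ann.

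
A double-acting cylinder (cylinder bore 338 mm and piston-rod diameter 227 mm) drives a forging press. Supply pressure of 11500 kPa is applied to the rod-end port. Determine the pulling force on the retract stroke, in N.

Rod-side annular area A_ann = π/4 × (338² − 227²) = 49260 mm^2
On retraction the pressure acts on the annular area (bore minus rod).
F = P × A_ann

F ≈ 5.66e5 N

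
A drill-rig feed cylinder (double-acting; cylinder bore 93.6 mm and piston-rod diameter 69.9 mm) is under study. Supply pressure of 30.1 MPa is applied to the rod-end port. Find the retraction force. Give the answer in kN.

F ≈ 91.6 kN

Rod-side annular area A_ann = π/4 × (93.6² − 69.9²) = 3043 mm^2
On retraction the pressure acts on the annular area (bore minus rod).
F = P × A_ann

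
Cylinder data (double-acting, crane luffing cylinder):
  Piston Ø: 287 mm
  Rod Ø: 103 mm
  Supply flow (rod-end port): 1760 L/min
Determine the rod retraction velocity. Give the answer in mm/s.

v ≈ 520 mm/s

Rod-side annular area A_ann = π/4 × (287² − 103²) = 56360 mm^2
Flow into the rod-end port fills the annular volume.
v = Q / A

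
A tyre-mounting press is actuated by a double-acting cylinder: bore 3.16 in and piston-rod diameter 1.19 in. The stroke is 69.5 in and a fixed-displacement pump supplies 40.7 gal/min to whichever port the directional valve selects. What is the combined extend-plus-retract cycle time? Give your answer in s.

t ≈ 6.46 s

Cap-side area A_cap = π/4 × (3.16 in)² = 7.843 in^2
Rod-side annular area A_ann = π/4 × (3.16² − 1.19²) = 6.730 in^2
t_ext = A_cap·L/Q = 3.479 s
t_ret = A_ann·L/Q = 2.985 s
t_cycle = t_ext + t_ret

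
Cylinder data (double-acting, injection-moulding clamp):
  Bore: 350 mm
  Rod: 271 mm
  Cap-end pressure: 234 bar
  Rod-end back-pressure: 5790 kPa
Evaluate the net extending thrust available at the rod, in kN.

F ≈ 2030 kN

Cap-side area A_cap = π/4 × (350 mm)² = 96210 mm^2
Rod-side annular area A_ann = π/4 × (350² − 271²) = 38530 mm^2
Net thrust = P_cap·A_cap − P_rod·A_ann = 2251 kN − 223.1 kN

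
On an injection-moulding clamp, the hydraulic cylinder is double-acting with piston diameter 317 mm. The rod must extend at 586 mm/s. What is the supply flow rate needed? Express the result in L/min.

Q ≈ 2770 L/min

Cap-side area A_cap = π/4 × (317 mm)² = 78920 mm^2
Q = A × v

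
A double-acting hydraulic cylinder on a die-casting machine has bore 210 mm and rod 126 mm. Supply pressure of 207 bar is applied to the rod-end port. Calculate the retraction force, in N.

F ≈ 4.59e5 N

Rod-side annular area A_ann = π/4 × (210² − 126²) = 22170 mm^2
On retraction the pressure acts on the annular area (bore minus rod).
F = P × A_ann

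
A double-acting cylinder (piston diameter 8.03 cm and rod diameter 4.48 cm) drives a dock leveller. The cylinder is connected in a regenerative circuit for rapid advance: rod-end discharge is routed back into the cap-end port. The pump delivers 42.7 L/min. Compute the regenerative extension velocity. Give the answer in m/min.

In regeneration the rod-end outflow joins the pump flow into the cap end, so the net volume the pump must supply per unit advance equals the rod cross-section area.
Rod cross-section A_rod = π/4 × (4.48 cm)² = 15.76 cm^2
v = Q_pump / A_rod

v ≈ 27.1 m/min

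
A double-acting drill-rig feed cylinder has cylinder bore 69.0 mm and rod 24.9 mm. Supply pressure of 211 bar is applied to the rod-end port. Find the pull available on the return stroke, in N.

Rod-side annular area A_ann = π/4 × (69.0² − 24.9²) = 3252 mm^2
On retraction the pressure acts on the annular area (bore minus rod).
F = P × A_ann

F ≈ 68600 N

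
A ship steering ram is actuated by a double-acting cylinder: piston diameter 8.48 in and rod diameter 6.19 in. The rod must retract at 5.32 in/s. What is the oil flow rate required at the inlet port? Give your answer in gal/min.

Q ≈ 36.5 gal/min

Rod-side annular area A_ann = π/4 × (8.48² − 6.19²) = 26.38 in^2
Q = A × v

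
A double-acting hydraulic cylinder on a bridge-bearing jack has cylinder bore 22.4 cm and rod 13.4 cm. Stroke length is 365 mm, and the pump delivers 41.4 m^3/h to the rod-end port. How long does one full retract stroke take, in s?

t ≈ 0.803 s

Rod-side annular area A_ann = π/4 × (22.4² − 13.4²) = 253.1 cm^2
Swept volume V = A × L; t = V / Q = A·L / Q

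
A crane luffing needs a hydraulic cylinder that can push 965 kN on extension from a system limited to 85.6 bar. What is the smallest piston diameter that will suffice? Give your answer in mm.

Extension force acts on the full piston face: F = P × (π/4)D².
D = √(4F / (πP)) = √(4 × 965 kN / (π × 85.6 bar))

D ≈ 379 mm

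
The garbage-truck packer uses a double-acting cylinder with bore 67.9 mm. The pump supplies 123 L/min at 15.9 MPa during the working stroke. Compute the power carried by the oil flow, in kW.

Hydraulic power = P × Q

W ≈ 32.6 kW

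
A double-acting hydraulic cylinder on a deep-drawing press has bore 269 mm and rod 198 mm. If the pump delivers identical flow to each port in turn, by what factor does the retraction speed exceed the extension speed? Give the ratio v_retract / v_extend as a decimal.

Cap-side area A_cap = π/4 × (269 mm)² = 56830 mm^2
Rod-side annular area A_ann = π/4 × (269² − 198²) = 26040 mm^2
For equal Q, v ∝ 1/A, so v_ret/v_ext = A_cap/A_ann.

v_ret/v_ext ≈ 2.18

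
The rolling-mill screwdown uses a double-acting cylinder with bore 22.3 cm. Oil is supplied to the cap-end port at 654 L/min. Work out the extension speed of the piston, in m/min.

v ≈ 16.7 m/min

Cap-side area A_cap = π/4 × (22.3 cm)² = 390.6 cm^2
v = Q / A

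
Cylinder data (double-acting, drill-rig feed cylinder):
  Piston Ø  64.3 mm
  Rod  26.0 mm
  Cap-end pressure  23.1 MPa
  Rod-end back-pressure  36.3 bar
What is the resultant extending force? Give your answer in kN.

F ≈ 65.2 kN

Cap-side area A_cap = π/4 × (64.3 mm)² = 3247 mm^2
Rod-side annular area A_ann = π/4 × (64.3² − 26.0²) = 2716 mm^2
Net thrust = P_cap·A_cap − P_rod·A_ann = 75.01 kN − 9.860 kN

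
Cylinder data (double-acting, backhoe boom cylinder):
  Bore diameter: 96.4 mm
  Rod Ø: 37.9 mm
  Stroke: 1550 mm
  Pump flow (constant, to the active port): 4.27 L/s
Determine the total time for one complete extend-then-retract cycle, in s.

t ≈ 4.89 s

Cap-side area A_cap = π/4 × (96.4 mm)² = 7299 mm^2
Rod-side annular area A_ann = π/4 × (96.4² − 37.9²) = 6171 mm^2
t_ext = A_cap·L/Q = 2.649 s
t_ret = A_ann·L/Q = 2.240 s
t_cycle = t_ext + t_ret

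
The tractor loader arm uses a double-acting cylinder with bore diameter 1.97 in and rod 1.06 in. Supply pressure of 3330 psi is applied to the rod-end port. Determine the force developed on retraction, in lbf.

F ≈ 7210 lbf

Rod-side annular area A_ann = π/4 × (1.97² − 1.06²) = 2.166 in^2
On retraction the pressure acts on the annular area (bore minus rod).
F = P × A_ann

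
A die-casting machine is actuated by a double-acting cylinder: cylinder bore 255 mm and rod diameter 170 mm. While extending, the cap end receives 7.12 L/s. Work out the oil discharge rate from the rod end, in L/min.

Q_out ≈ 237 L/min

Cap-side area A_cap = π/4 × (255 mm)² = 51070 mm^2
Rod-side annular area A_ann = π/4 × (255² − 170²) = 28370 mm^2
Piston speed v = Q_in/A_cap; rod-end outflow Q_out = v × A_ann = Q_in × A_ann/A_cap.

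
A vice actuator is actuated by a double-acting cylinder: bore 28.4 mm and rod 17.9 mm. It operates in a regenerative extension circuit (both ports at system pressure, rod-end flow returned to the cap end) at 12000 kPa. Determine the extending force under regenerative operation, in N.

F ≈ 3020 N

With equal pressure on both faces, forces on the annular region cancel; the net push is pressure × rod cross-section.
Rod cross-section A_rod = π/4 × (17.9 mm)² = 251.6 mm^2
F = P × A_rod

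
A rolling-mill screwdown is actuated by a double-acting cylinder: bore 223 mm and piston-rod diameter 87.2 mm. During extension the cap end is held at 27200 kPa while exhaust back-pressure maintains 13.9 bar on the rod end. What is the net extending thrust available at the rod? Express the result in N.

F ≈ 1.02e6 N

Cap-side area A_cap = π/4 × (223 mm)² = 39060 mm^2
Rod-side annular area A_ann = π/4 × (223² − 87.2²) = 33090 mm^2
Net thrust = P_cap·A_cap − P_rod·A_ann = 1.062e6 N − 45990 N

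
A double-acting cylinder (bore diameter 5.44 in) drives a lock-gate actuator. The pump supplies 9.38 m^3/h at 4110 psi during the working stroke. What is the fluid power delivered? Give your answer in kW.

Hydraulic power = P × Q

W ≈ 73.8 kW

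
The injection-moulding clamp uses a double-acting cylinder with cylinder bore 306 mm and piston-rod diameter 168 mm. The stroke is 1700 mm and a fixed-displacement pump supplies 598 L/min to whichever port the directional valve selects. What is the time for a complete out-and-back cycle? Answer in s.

t ≈ 21.3 s

Cap-side area A_cap = π/4 × (306 mm)² = 73540 mm^2
Rod-side annular area A_ann = π/4 × (306² − 168²) = 51370 mm^2
t_ext = A_cap·L/Q = 12.54 s
t_ret = A_ann·L/Q = 8.763 s
t_cycle = t_ext + t_ret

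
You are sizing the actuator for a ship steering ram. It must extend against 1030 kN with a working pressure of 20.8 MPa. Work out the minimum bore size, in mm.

Extension force acts on the full piston face: F = P × (π/4)D².
D = √(4F / (πP)) = √(4 × 1030 kN / (π × 20.8 MPa))

D ≈ 251 mm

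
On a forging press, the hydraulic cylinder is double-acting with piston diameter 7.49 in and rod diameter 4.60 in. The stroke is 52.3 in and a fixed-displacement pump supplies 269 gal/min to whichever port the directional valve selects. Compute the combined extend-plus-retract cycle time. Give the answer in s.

Cap-side area A_cap = π/4 × (7.49 in)² = 44.06 in^2
Rod-side annular area A_ann = π/4 × (7.49² − 4.60²) = 27.44 in^2
t_ext = A_cap·L/Q = 2.225 s
t_ret = A_ann·L/Q = 1.386 s
t_cycle = t_ext + t_ret

t ≈ 3.61 s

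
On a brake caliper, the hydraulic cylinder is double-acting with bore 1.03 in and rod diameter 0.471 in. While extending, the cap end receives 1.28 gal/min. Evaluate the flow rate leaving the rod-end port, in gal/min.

Cap-side area A_cap = π/4 × (1.03 in)² = 0.8332 in^2
Rod-side annular area A_ann = π/4 × (1.03² − 0.471²) = 0.6590 in^2
Piston speed v = Q_in/A_cap; rod-end outflow Q_out = v × A_ann = Q_in × A_ann/A_cap.

Q_out ≈ 1.01 gal/min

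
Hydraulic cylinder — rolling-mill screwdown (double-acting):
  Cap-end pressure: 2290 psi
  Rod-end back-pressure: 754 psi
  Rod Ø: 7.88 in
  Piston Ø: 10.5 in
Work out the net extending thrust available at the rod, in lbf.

Cap-side area A_cap = π/4 × (10.5 in)² = 86.59 in^2
Rod-side annular area A_ann = π/4 × (10.5² − 7.88²) = 37.82 in^2
Net thrust = P_cap·A_cap − P_rod·A_ann = 1.983e5 lbf − 28520 lbf

F ≈ 1.70e5 lbf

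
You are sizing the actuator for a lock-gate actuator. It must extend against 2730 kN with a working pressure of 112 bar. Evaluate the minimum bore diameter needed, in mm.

D ≈ 557 mm

Extension force acts on the full piston face: F = P × (π/4)D².
D = √(4F / (πP)) = √(4 × 2730 kN / (π × 112 bar))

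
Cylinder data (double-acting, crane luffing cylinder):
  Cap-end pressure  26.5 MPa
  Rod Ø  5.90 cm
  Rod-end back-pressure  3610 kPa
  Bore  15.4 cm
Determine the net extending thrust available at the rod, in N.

F ≈ 4.36e5 N

Cap-side area A_cap = π/4 × (15.4 cm)² = 186.3 cm^2
Rod-side annular area A_ann = π/4 × (15.4² − 5.90²) = 158.9 cm^2
Net thrust = P_cap·A_cap − P_rod·A_ann = 4.936e5 N − 57370 N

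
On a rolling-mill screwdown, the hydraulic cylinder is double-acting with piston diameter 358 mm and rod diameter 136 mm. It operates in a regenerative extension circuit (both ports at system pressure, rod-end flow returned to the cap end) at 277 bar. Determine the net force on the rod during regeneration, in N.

With equal pressure on both faces, forces on the annular region cancel; the net push is pressure × rod cross-section.
Rod cross-section A_rod = π/4 × (136 mm)² = 14530 mm^2
F = P × A_rod

F ≈ 4.02e5 N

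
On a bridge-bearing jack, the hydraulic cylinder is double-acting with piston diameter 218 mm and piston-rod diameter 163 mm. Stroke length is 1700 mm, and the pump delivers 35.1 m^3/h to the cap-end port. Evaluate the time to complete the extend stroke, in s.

t ≈ 6.51 s

Cap-side area A_cap = π/4 × (218 mm)² = 37330 mm^2
Swept volume V = A × L; t = V / Q = A·L / Q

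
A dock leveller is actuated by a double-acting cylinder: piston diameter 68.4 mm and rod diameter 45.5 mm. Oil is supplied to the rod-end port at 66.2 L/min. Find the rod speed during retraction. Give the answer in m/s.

v ≈ 0.539 m/s

Rod-side annular area A_ann = π/4 × (68.4² − 45.5²) = 2049 mm^2
Flow into the rod-end port fills the annular volume.
v = Q / A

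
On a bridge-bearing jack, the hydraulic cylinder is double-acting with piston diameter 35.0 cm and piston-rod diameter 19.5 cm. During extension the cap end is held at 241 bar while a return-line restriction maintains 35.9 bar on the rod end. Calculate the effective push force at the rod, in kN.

F ≈ 2080 kN

Cap-side area A_cap = π/4 × (35.0 cm)² = 962.1 cm^2
Rod-side annular area A_ann = π/4 × (35.0² − 19.5²) = 663.5 cm^2
Net thrust = P_cap·A_cap − P_rod·A_ann = 2319 kN − 238.2 kN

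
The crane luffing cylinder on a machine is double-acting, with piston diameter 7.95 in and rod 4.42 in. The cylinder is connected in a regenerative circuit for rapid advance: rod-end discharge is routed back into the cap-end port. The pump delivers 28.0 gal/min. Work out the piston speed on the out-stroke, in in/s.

In regeneration the rod-end outflow joins the pump flow into the cap end, so the net volume the pump must supply per unit advance equals the rod cross-section area.
Rod cross-section A_rod = π/4 × (4.42 in)² = 15.34 in^2
v = Q_pump / A_rod

v ≈ 7.03 in/s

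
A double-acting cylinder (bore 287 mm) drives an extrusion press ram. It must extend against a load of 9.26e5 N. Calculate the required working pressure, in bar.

Cap-side area A_cap = π/4 × (287 mm)² = 64690 mm^2
P = F / A = 9.26e5 N / A

P ≈ 143 bar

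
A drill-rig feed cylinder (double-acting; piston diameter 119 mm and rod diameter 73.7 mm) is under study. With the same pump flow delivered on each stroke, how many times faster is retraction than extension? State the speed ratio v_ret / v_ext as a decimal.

v_ret/v_ext ≈ 1.62

Cap-side area A_cap = π/4 × (119 mm)² = 11120 mm^2
Rod-side annular area A_ann = π/4 × (119² − 73.7²) = 6856 mm^2
For equal Q, v ∝ 1/A, so v_ret/v_ext = A_cap/A_ann.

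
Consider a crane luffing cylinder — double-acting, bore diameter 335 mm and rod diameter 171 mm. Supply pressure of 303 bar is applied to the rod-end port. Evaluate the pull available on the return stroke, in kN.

Rod-side annular area A_ann = π/4 × (335² − 171²) = 65180 mm^2
On retraction the pressure acts on the annular area (bore minus rod).
F = P × A_ann

F ≈ 1970 kN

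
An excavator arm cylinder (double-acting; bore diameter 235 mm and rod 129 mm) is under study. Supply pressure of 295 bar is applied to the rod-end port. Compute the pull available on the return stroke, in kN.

Rod-side annular area A_ann = π/4 × (235² − 129²) = 30300 mm^2
On retraction the pressure acts on the annular area (bore minus rod).
F = P × A_ann

F ≈ 894 kN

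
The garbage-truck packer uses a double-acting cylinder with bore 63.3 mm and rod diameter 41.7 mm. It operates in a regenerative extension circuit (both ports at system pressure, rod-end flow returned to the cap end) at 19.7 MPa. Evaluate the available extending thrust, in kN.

With equal pressure on both faces, forces on the annular region cancel; the net push is pressure × rod cross-section.
Rod cross-section A_rod = π/4 × (41.7 mm)² = 1366 mm^2
F = P × A_rod

F ≈ 26.9 kN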